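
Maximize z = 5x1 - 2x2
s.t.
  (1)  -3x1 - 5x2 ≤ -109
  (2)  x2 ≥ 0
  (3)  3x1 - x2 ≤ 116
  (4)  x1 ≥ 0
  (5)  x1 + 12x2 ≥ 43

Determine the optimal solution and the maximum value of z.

Corner points and z = 5x1 - 2x2:
  (0, 109/5) → z = -218/5
  (1093/31, 20/31) → z = 175
  (1435/37, 13/37) → z = 7149/37
The feasible region is unbounded (it extends along (0, 1), (1, 3)), but z strictly decreases along every unbounded feasible direction, so there is no improving ray and the maximum is attained at a vertex.

At the optimal vertex, 3x1 - x2 = 116 and x1 + 12x2 = 43.
Solving simultaneously gives x1 = 1435/37, x2 = 13/37.

x1 = 1435/37, x2 = 13/37, maximum z = 7149/37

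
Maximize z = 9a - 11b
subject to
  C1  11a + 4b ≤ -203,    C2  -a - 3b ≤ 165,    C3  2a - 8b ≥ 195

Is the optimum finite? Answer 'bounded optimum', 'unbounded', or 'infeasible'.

bounded optimum

Extreme points and z = 9a - 11b:
  (51/29, -1612/29) → z = 18191/29
  (-211/24, -2551/96) → z = 20465/96
  (-105/2, -75/2) → z = -60
The feasible region has finitely many vertices and no improving ray; the maximum is 18191/29 at (51/29, -1612/29).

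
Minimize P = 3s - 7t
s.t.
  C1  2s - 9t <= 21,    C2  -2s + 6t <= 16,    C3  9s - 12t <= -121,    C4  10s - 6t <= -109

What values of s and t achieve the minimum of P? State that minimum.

s = -45, t = -37/3, minimum P = -146/3

Vertices and P = 3s - 7t:
  (-45, -37/3) → P = -146/3
  (-447/19, -431/57) → P = -1006/57
  (-89/5, -49/15) → P = -458/15

The optimum lies where 2s - 9t = 21 and -2s + 6t = 16.
Solving simultaneously gives s = -45, t = -37/3.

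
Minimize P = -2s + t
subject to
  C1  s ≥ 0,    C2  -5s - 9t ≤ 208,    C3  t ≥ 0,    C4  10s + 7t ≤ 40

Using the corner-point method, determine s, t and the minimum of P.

Feasible corners and P = -2s + t:
  (0, 0) → P = 0
  (0, 40/7) → P = 40/7
  (4, 0) → P = -8

s = 4, t = 0, minimum P = -8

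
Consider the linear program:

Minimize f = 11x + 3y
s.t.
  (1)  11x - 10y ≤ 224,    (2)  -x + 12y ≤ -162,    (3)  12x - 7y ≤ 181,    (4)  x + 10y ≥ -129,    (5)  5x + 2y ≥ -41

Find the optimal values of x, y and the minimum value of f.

Vertices and f = 11x + 3y:
  (1038/137, -1763/137) → f = 6129/137
  (36/11, -291/22) → f = -81/22
  (907/127, -1729/127) → f = 4790/127

x = 36/11, y = -291/22, minimum f = -81/22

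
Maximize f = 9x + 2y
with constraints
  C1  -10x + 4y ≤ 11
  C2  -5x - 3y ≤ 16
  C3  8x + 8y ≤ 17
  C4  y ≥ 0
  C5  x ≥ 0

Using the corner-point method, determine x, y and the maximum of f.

Corner points and f = 9x + 2y:
  (17/8, 0) → f = 153/8
  (0, 17/8) → f = 17/4
  (0, 0) → f = 0

x = 17/8, y = 0, maximum f = 153/8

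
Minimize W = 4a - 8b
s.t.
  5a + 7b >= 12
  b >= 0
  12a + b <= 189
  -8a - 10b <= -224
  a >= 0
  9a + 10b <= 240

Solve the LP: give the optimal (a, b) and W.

a = 0, b = 24, minimum W = -192

Feasible corners and W = 4a - 8b:
  (119/8, 21/2) → W = -49/2
  (550/37, 393/37) → W = -944/37
  (0, 112/5) → W = -896/5
  (0, 24) → W = -192

The optimum lies where a = 0 and 9a + 10b = 240.
Solving simultaneously gives a = 0, b = 24.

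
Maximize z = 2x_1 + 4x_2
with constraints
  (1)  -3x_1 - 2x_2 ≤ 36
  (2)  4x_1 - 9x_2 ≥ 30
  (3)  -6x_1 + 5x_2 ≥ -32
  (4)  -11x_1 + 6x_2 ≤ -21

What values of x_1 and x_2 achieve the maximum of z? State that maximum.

x_1 = 69/17, x_2 = -26/17, maximum z = 2

Feasible corners and z = 2x_1 + 4x_2:
  (-116/27, -104/9) → z = -1480/27
  (-87/20, -459/40) → z = -273/5
  (69/17, -26/17) → z = 2
  (3/25, -82/25) → z = -322/25

At the optimal vertex, 4x_1 - 9x_2 = 30 and -6x_1 + 5x_2 = -32.
Solving simultaneously gives x_1 = 69/17, x_2 = -26/17.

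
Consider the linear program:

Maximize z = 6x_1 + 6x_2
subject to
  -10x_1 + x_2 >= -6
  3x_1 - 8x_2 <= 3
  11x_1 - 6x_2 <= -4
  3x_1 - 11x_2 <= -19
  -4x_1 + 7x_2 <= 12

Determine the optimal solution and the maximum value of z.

x_1 = 9/11, x_2 = 24/11, maximum z = 18

Vertices and z = 6x_1 + 6x_2:
  (40/49, 106/49) → z = 876/49
  (9/11, 24/11) → z = 18
  (70/103, 197/103) → z = 1602/103
  (1/23, 40/23) → z = 246/23

The binding constraints are -10x_1 + x_2 = -6 and -4x_1 + 7x_2 = 12.
Solving simultaneously gives x_1 = 9/11, x_2 = 24/11.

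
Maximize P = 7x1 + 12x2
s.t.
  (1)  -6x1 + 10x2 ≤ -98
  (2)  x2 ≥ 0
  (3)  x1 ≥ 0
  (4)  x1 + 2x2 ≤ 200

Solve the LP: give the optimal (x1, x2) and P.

x1 = 200, x2 = 0, maximum P = 1400

Corner points and P = 7x1 + 12x2:
  (49/3, 0) → P = 343/3
  (1098/11, 551/11) → P = 14298/11
  (200, 0) → P = 1400

At the optimal vertex, x2 = 0 and x1 + 2x2 = 200.
Solving simultaneously gives x1 = 200, x2 = 0.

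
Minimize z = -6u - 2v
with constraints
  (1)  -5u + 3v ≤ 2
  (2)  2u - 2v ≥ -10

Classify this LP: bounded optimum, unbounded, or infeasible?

unbounded

From the feasible point (13/2, 23/2), moving in the direction (2, 2) keeps every constraint satisfied while z decreases without bound.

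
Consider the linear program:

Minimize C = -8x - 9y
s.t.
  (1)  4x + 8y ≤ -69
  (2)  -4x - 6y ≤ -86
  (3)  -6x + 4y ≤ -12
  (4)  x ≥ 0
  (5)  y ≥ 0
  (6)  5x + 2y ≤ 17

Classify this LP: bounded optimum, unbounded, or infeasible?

The boundaries y = 0 and 5x + 2y = 17 meet at (17/5, 0), but that point violates 4x + 8y ≤ -69. Every candidate vertex is excluded by some other constraint, so the feasible region is empty.

infeasible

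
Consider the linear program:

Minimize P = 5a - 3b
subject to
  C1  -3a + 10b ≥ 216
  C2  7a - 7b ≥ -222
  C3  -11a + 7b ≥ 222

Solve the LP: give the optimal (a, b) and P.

Vertices and P = 5a - 3b:
  (-708/49, 846/49) → P = -6078/49
  (-708/89, 1710/89) → P = -8670/89
  (0, 222/7) → P = -666/7

The binding constraints are -3a + 10b = 216 and 7a - 7b = -222.
Solving simultaneously gives a = -708/49, b = 846/49.

a = -708/49, b = 846/49, minimum P = -6078/49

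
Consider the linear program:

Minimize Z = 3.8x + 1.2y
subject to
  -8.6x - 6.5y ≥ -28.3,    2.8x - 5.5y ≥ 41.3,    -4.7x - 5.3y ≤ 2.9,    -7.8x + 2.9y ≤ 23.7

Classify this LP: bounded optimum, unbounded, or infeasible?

bounded optimum

Extreme points and Z = 3.8x + 1.2y:
  (4241/655, -13797/3275) → Z = 320113/16375
  (1876/167, -1755/167) → Z = 25114/835
  (20294/4069, -20223/4069) → Z = 264248/20345
The feasible region has finitely many vertices and no improving ray; the minimum is 264248/20345 at (20294/4069, -20223/4069).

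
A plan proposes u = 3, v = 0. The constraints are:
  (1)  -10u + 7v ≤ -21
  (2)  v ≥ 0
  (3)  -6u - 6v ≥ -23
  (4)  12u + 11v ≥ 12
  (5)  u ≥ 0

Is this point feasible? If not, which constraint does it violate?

feasible

(1): -30 ≤ -21 ✓
(2): 0 ≥ 0 ✓
(3): -18 ≥ -23 ✓
(4): 36 ≥ 12 ✓
(5): 3 ≥ 0 ✓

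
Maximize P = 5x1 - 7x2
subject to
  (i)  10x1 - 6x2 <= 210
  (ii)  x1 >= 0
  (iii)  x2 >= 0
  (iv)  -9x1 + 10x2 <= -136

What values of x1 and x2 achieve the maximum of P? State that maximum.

x1 = 21, x2 = 0, maximum P = 105

At the optimal vertex, 10x1 - 6x2 = 210 and x2 = 0.
Solving simultaneously gives x1 = 21, x2 = 0.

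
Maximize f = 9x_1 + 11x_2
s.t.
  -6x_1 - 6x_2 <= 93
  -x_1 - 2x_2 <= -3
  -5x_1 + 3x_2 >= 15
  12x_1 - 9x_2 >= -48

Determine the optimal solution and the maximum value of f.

Feasible corners and f = 9x_1 + 11x_2:
  (-21/13, 30/13) → f = 141/13
  (-23/11, 28/11) → f = 101/11
  (1, 20/3) → f = 247/3

x_1 = 1, x_2 = 20/3, maximum f = 247/3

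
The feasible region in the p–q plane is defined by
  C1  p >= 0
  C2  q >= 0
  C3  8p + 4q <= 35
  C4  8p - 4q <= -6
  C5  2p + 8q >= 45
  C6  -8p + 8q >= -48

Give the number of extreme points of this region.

3

Of the 15 pairwise boundary intersections, those satisfying every inequality are:
  (0, 35/4)
  (0, 45/8)
  (25/14, 145/28)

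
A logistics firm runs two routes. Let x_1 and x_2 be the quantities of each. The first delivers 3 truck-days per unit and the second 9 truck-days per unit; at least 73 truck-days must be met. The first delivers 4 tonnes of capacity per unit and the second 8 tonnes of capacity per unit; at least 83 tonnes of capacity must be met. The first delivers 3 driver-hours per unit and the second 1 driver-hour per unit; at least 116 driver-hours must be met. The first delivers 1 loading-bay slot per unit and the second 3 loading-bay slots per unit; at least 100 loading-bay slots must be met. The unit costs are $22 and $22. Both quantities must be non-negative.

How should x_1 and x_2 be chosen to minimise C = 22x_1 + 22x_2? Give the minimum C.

x_1 = 31, x_2 = 23, minimum C = 1188

Vertices and C = 22x_1 + 22x_2:
  (0, 116) → C = 2552
  (100, 0) → C = 2200
  (31, 23) → C = 1188
The feasible region is unbounded (it extends along (0, 1), (1, 0)), but C strictly increases along every unbounded feasible direction, so there is no improving ray and the minimum is attained at a vertex.

At the optimal vertex, 3x_1 + x_2 = 116 and x_1 + 3x_2 = 100.
Solving simultaneously gives x_1 = 31, x_2 = 23.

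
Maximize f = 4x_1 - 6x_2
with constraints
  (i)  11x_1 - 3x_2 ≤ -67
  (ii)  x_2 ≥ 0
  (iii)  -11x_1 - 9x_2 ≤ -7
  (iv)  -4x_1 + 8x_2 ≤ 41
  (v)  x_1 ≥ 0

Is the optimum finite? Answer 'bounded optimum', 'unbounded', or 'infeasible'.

The boundaries 11x_1 - 3x_2 = -67 and x_1 = 0 meet at (0, 67/3), but that point violates -4x_1 + 8x_2 ≤ 41. Every candidate vertex is excluded by some other constraint, so the feasible region is empty.

infeasible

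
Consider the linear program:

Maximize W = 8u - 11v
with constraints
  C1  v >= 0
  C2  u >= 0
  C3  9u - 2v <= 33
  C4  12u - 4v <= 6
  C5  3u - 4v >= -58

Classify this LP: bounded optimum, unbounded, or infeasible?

bounded optimum

Vertices and W = 8u - 11v:
  (0, 0) → W = 0
  (1/2, 0) → W = 4
  (0, 29/2) → W = -319/2
  (64/9, 119/6) → W = -2903/18
The feasible region has finitely many vertices and no improving ray; the maximum is 4 at (1/2, 0).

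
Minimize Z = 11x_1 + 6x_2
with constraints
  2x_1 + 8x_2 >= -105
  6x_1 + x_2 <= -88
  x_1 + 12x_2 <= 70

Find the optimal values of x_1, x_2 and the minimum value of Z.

The optimum lies where 2x_1 + 8x_2 = -105 and x_1 + 12x_2 = 70.
Solving simultaneously gives x_1 = -455/4, x_2 = 245/16.

x_1 = -455/4, x_2 = 245/16, minimum Z = -9275/8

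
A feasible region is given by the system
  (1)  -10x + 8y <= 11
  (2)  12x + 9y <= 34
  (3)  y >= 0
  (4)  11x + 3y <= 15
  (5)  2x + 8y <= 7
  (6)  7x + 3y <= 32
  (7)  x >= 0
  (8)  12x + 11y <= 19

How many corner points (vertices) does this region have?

Intersecting each pair of boundary lines and keeping only the points that satisfy every inequality leaves:
  (15/11, 0)
  (0, 0)
  (108/85, 29/85)
  (0, 7/8)
  (75/74, 23/37)

5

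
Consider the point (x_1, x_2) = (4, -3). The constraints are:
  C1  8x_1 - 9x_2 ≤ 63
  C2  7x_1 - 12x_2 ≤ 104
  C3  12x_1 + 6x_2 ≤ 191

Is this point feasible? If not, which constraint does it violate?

feasible

C1: 59 ≤ 63 ✓
C2: 64 ≤ 104 ✓
C3: 30 ≤ 191 ✓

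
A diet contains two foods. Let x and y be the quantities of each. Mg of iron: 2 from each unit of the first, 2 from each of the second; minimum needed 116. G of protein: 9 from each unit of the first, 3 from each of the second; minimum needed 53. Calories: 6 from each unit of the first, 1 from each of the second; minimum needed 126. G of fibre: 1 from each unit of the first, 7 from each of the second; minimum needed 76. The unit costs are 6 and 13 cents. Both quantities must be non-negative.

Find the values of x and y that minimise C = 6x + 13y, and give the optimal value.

The feasible region is unbounded (it extends along (0, 1), (1, 0)), but C strictly increases along every unbounded feasible direction, so there is no improving ray and the minimum is attained at a vertex.

x = 55, y = 3, minimum C = 369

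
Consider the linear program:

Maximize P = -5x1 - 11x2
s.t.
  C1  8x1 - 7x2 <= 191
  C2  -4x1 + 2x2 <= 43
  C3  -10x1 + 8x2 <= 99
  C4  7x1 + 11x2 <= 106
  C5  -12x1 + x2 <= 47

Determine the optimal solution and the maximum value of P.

x1 = -130/19, x2 = -667/19, maximum P = 7987/19

Feasible corners and P = -5x1 - 11x2:
  (2843/137, -489/137) → P = -8836/137
  (-130/19, -667/19) → P = 7987/19
  (-241/166, 1753/166) → P = -9039/83
  (-277/86, 359/43) → P = -6513/86

At the optimal vertex, 8x1 - 7x2 = 191 and -12x1 + x2 = 47.
Solving simultaneously gives x1 = -130/19, x2 = -667/19.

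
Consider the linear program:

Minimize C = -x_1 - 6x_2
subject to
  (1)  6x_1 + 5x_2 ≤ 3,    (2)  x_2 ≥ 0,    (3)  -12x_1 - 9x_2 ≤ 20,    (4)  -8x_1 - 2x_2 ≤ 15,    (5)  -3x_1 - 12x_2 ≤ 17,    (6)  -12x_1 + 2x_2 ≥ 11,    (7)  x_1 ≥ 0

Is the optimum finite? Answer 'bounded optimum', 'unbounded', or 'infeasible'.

The boundaries 6x_1 + 5x_2 = 3 and x_2 = 0 meet at (1/2, 0), but that point violates -12x_1 + 2x_2 ≥ 11. Every candidate vertex is excluded by some other constraint, so the feasible region is empty.

infeasible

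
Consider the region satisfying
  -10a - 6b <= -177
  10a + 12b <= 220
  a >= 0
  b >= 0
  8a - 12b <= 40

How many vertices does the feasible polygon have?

Pairwise boundary intersections that survive every other constraint:
  (67/5, 43/6)
  (197/14, 127/21)
  (130/9, 170/27)

3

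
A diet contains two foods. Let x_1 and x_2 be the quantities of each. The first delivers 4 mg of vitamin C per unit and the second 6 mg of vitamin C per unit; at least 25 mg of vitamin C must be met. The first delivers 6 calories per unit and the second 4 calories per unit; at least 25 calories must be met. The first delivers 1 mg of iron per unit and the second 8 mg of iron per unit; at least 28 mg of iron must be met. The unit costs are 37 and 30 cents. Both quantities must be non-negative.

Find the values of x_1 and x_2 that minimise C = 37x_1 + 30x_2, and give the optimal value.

x_1 = 2, x_2 = 13/4, minimum C = 343/2

Feasible corners and C = 37x_1 + 30x_2:
  (0, 25/4) → C = 375/2
  (28, 0) → C = 1036
  (2, 13/4) → C = 343/2
The feasible region is unbounded (it extends along (0, 1), (1, 0)), but C strictly increases along every unbounded feasible direction, so there is no improving ray and the minimum is attained at a vertex.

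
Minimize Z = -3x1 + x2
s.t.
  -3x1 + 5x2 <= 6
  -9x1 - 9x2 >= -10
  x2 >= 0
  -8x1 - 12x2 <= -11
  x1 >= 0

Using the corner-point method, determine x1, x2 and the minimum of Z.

Feasible corners and Z = -3x1 + x2:
  (7/12, 19/36) → Z = -11/9
  (0, 10/9) → Z = 10/9
  (0, 11/12) → Z = 11/12

The binding constraints are -9x1 - 9x2 = -10 and -8x1 - 12x2 = -11.
Solving simultaneously gives x1 = 7/12, x2 = 19/36.

x1 = 7/12, x2 = 19/36, minimum Z = -11/9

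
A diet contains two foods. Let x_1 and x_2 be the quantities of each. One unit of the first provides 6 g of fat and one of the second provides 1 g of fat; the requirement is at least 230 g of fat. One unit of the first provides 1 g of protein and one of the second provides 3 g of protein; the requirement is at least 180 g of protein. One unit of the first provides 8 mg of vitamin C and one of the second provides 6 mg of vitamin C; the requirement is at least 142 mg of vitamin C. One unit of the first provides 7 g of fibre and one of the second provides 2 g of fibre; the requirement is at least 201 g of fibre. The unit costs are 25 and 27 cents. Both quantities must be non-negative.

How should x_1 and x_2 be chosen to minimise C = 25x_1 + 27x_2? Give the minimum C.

x_1 = 30, x_2 = 50, minimum C = 2100

Vertices and C = 25x_1 + 27x_2:
  (0, 230) → C = 6210
  (180, 0) → C = 4500
  (30, 50) → C = 2100
The feasible region is unbounded (it extends along (0, 1), (1, 0)), but C strictly increases along every unbounded feasible direction, so there is no improving ray and the minimum is attained at a vertex.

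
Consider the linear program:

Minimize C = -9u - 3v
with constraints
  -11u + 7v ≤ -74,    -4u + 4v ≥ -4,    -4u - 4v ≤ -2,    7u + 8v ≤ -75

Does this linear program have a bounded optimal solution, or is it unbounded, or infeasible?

infeasible

The boundaries -11u + 7v = -74 and -4u + 4v = -4 meet at (67/4, 63/4), but that point violates 7u + 8v ≤ -75. Every candidate vertex is excluded by some other constraint, so the feasible region is empty.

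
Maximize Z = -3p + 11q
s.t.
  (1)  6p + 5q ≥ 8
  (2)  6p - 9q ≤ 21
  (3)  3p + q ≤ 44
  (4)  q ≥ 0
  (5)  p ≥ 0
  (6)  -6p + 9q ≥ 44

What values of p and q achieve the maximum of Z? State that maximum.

p = 0, q = 44, maximum Z = 484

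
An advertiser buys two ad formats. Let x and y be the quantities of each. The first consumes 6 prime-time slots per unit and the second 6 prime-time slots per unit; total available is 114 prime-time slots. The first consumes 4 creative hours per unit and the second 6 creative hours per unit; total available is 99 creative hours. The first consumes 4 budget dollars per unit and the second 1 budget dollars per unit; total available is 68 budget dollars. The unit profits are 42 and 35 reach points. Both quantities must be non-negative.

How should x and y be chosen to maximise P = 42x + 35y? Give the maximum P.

x = 49/3, y = 8/3, maximum P = 2338/3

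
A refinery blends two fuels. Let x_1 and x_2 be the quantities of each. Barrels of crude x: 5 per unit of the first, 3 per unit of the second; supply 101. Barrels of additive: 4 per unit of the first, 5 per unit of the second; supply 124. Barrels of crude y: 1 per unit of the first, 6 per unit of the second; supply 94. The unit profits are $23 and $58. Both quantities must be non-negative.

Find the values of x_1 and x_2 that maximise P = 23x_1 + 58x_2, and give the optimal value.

The binding constraints are 5x_1 + 3x_2 = 101 and x_1 + 6x_2 = 94.
Solving simultaneously gives x_1 = 12, x_2 = 41/3.

x_1 = 12, x_2 = 41/3, maximum P = 3206/3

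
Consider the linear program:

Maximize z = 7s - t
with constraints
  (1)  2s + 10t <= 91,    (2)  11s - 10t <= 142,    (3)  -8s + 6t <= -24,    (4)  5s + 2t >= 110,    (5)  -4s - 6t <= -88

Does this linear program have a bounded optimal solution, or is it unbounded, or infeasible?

infeasible

The boundaries 2s + 10t = 91 and 11s - 10t = 142 meet at (233/13, 717/130), but that point violates 5s + 2t ≥ 110. Every candidate vertex is excluded by some other constraint, so the feasible region is empty.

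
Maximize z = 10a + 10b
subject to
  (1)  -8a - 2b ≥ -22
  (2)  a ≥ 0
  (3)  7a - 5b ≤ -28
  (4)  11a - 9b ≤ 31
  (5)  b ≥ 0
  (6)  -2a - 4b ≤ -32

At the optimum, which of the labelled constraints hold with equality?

Feasible corners and z = 10a + 10b:
  (0, 11) → z = 110
  (6/7, 53/7) → z = 590/7
  (0, 8) → z = 80

The maximum is at (0, 11). Substituting into each constraint, equality holds for (1) and (2); the remaining constraints have slack.

(1) and (2)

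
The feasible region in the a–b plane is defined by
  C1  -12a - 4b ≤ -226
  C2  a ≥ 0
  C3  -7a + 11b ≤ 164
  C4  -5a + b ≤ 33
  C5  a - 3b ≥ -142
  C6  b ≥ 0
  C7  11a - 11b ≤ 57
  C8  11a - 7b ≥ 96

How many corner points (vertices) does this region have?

4

Intersecting each pair of boundary lines and keeping only the points that satisfy every inequality leaves:
  (1357/88, 901/88)
  (983/64, 667/64)
  (221/4, 2203/44)
  (551/18, 619/18)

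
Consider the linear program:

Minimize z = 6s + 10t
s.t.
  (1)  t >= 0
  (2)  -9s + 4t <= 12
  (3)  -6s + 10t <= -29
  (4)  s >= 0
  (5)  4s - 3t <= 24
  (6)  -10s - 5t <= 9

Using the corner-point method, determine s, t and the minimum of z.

s = 29/6, t = 0, minimum z = 29

Extreme points and z = 6s + 10t:
  (29/6, 0) → z = 29
  (6, 0) → z = 36
  (153/22, 14/11) → z = 599/11

At the optimal vertex, t = 0 and -6s + 10t = -29.
Solving simultaneously gives s = 29/6, t = 0.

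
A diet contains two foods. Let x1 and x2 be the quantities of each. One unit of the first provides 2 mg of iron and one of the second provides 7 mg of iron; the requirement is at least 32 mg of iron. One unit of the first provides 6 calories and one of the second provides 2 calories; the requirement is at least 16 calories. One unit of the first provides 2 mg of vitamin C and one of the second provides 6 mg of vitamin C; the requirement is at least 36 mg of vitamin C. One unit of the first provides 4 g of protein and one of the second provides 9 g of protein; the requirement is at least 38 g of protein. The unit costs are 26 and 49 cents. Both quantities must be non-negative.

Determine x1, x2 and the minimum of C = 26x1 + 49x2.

x1 = 3/4, x2 = 23/4, minimum C = 1205/4

Vertices and C = 26x1 + 49x2:
  (0, 8) → C = 392
  (18, 0) → C = 468
  (3/4, 23/4) → C = 1205/4
The feasible region is unbounded (it extends along (0, 1), (1, 0)), but C strictly increases along every unbounded feasible direction, so there is no improving ray and the minimum is attained at a vertex.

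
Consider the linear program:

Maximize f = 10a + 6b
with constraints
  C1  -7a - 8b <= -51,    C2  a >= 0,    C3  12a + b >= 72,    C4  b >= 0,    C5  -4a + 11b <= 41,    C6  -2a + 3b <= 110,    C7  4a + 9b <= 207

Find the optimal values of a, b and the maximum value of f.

Extreme points and f = 10a + 6b:
  (525/89, 108/89) → f = 5898/89
  (51/7, 0) → f = 510/7
  (751/136, 195/34) → f = 6095/68
  (207/4, 0) → f = 1035/2
  (477/20, 62/5) → f = 3129/10

The binding constraints are b = 0 and 4a + 9b = 207.
Solving simultaneously gives a = 207/4, b = 0.

a = 207/4, b = 0, maximum f = 1035/2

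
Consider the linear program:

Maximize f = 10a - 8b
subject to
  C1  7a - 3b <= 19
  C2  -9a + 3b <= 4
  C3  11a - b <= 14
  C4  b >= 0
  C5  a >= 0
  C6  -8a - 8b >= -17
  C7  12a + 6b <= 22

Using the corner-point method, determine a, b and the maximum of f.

a = 14/11, b = 0, maximum f = 140/11

Corner points and f = 10a - 8b:
  (0, 4/3) → f = -32/3
  (19/96, 185/96) → f = -215/16
  (14/11, 0) → f = 140/11
  (43/32, 25/32) → f = 115/16
  (0, 0) → f = 0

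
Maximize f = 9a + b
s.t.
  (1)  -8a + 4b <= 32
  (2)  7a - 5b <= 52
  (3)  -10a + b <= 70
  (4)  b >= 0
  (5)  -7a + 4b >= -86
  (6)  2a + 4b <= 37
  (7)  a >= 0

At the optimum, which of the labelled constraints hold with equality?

Extreme points and f = 9a + b:
  (1/2, 9) → f = 27/2
  (0, 8) → f = 8
  (52/7, 0) → f = 468/7
  (393/38, 155/38) → f = 1846/19
  (0, 0) → f = 0

The maximum is at (393/38, 155/38). Substituting into each constraint, equality holds for (2) and (6); the remaining constraints have slack.

(2) and (6)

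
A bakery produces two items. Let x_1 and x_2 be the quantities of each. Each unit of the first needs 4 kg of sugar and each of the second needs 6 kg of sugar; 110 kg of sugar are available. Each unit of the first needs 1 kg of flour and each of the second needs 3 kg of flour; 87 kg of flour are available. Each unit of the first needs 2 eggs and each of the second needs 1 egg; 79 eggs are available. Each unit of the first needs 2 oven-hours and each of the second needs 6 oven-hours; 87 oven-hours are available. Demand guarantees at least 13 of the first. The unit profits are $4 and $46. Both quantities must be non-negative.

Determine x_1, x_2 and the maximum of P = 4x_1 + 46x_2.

x_1 = 13, x_2 = 29/3, maximum P = 1490/3

The binding constraints are 4x_1 + 6x_2 = 110 and x_1 = 13.
Solving simultaneously gives x_1 = 13, x_2 = 29/3.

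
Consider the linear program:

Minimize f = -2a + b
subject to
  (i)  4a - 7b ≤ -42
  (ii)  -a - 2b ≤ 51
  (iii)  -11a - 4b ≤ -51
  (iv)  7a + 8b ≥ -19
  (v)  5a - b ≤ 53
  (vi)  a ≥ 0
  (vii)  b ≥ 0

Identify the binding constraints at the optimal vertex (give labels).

Vertices and f = -2a + b:
  (63/31, 222/31) → f = 96/31
  (413/31, 422/31) → f = -404/31
  (0, 51/4) → f = 51/4
The feasible region is unbounded (it extends along (0, 1), (1, 5)), but f strictly increases along every unbounded feasible direction, so there is no improving ray and the minimum is attained at a vertex.

The minimum is at (413/31, 422/31). Substituting into each constraint, equality holds for (i) and (v); the remaining constraints have slack.

(i) and (v)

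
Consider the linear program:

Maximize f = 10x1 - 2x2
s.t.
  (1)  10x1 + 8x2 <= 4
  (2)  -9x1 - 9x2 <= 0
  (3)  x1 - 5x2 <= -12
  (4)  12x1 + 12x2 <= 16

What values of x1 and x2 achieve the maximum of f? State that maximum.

Vertices and f = 10x1 - 2x2:
  (-38/29, 62/29) → f = -504/29
  (-10/3, 14/3) → f = -128/3
  (-2, 2) → f = -24
The feasible region is unbounded (it extends along (-1, 1)), but f strictly decreases along every unbounded feasible direction, so there is no improving ray and the maximum is attained at a vertex.

The binding constraints are 10x1 + 8x2 = 4 and x1 - 5x2 = -12.
Solving simultaneously gives x1 = -38/29, x2 = 62/29.

x1 = -38/29, x2 = 62/29, maximum f = -504/29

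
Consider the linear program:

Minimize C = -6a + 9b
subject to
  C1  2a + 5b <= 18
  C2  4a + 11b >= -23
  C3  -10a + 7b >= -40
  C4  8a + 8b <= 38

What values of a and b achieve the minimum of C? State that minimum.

Extreme points and C = -6a + 9b:
  (23/12, 17/6) → C = 14
  (93/46, -65/23) → C = -864/23
  (293/68, 15/34) → C = -372/17
The feasible region is unbounded (it extends along (-11, 4), (-5, 2)), but C strictly increases along every unbounded feasible direction, so there is no improving ray and the minimum is attained at a vertex.

At the optimal vertex, 4a + 11b = -23 and -10a + 7b = -40.
Solving simultaneously gives a = 93/46, b = -65/23.

a = 93/46, b = -65/23, minimum C = -864/23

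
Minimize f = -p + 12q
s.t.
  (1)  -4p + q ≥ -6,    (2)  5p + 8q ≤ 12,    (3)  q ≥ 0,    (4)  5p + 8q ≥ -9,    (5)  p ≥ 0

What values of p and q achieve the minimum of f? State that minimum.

p = 3/2, q = 0, minimum f = -3/2

Vertices and f = -p + 12q:
  (60/37, 18/37) → f = 156/37
  (3/2, 0) → f = -3/2
  (0, 3/2) → f = 18
  (0, 0) → f = 0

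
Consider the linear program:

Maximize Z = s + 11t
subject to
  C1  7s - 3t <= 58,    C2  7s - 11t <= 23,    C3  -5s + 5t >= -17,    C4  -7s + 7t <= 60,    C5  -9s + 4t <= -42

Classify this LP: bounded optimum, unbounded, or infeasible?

bounded optimum

Extreme points and Z = s + 11t:
  (239/20, 171/20) → Z = 106
  (293/14, 59/2) → Z = 2418/7
  (142/25, 57/25) → Z = 769/25
  (534/35, 834/35) → Z = 9708/35
The feasible region has finitely many vertices and no improving ray; the maximum is 2418/7 at (293/14, 59/2).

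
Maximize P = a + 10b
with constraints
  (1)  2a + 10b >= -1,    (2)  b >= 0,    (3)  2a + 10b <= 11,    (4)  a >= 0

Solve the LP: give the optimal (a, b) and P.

Feasible corners and P = a + 10b:
  (11/2, 0) → P = 11/2
  (0, 0) → P = 0
  (0, 11/10) → P = 11

a = 0, b = 11/10, maximum P = 11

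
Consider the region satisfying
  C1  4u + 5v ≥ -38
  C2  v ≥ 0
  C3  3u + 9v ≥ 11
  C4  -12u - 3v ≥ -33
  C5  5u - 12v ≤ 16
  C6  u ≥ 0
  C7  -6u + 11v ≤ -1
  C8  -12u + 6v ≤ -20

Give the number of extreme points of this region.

4

The feasible vertices (each the meet of two boundaries and inside every other half-plane) are:
  (8/3, 1/3)
  (41/21, 4/7)
  (61/25, 31/25)
  (107/48, 9/8)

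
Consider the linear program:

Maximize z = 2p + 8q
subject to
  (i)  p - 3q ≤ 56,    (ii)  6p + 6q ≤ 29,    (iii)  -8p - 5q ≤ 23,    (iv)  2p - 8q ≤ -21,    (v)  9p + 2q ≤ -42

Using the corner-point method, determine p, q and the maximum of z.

p = -283/18, q = 185/9, maximum z = 133

At the optimal vertex, 6p + 6q = 29 and -8p - 5q = 23.
Solving simultaneously gives p = -283/18, q = 185/9.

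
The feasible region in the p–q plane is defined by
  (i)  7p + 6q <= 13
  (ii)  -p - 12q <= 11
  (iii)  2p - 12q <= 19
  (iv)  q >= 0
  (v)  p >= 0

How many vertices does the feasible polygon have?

3

Of the 10 pairwise boundary intersections, those satisfying every inequality are:
  (13/7, 0)
  (0, 13/6)
  (0, 0)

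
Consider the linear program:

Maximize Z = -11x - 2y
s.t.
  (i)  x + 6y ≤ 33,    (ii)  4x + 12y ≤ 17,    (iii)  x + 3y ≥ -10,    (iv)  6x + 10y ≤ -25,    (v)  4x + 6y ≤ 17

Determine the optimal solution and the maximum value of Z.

Extreme points and Z = -11x - 2y:
  (-49/2, 115/12) → Z = 751/3
  (-53, 43/3) → Z = 1663/3
  (-235/16, 101/16) → Z = 2383/16
  (25/8, -35/8) → Z = -205/8

The binding constraints are x + 6y = 33 and x + 3y = -10.
Solving simultaneously gives x = -53, y = 43/3.

x = -53, y = 43/3, maximum Z = 1663/3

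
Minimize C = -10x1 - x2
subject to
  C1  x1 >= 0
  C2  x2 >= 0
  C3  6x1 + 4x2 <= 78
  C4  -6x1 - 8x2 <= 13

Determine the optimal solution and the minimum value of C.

Extreme points and C = -10x1 - x2:
  (0, 0) → C = 0
  (0, 39/2) → C = -39/2
  (13, 0) → C = -130

At the optimal vertex, x2 = 0 and 6x1 + 4x2 = 78.
Solving simultaneously gives x1 = 13, x2 = 0.

x1 = 13, x2 = 0, minimum C = -130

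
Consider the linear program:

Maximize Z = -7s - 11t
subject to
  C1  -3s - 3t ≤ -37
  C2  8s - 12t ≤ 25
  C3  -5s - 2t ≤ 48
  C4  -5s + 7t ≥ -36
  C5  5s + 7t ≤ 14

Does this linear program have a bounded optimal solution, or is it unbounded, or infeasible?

The boundaries -3s - 3t = -37 and 8s - 12t = 25 meet at (173/20, 221/60), but that point violates 5s + 7t ≤ 14. Every candidate vertex is excluded by some other constraint, so the feasible region is empty.

infeasible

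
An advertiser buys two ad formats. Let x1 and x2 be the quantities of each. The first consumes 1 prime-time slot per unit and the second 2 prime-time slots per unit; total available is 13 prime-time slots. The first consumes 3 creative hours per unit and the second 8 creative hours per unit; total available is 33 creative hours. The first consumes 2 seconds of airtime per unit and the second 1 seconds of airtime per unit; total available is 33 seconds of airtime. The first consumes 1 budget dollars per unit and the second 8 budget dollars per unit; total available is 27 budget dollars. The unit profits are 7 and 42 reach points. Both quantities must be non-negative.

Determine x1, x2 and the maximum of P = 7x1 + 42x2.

x1 = 3, x2 = 3, maximum P = 147

Extreme points and P = 7x1 + 42x2:
  (0, 0) → P = 0
  (0, 27/8) → P = 567/4
  (11, 0) → P = 77
  (3, 3) → P = 147

The optimum lies where 3x1 + 8x2 = 33 and x1 + 8x2 = 27.
Solving simultaneously gives x1 = 3, x2 = 3.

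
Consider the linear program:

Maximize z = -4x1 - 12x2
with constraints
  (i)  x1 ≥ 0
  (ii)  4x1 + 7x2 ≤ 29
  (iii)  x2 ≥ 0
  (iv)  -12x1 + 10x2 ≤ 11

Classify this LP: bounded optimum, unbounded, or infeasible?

bounded optimum

Vertices and z = -4x1 - 12x2:
  (0, 0) → z = 0
  (0, 11/10) → z = -66/5
  (29/4, 0) → z = -29
  (213/124, 98/31) → z = -1389/31
The feasible region has finitely many vertices and no improving ray; the maximum is 0 at (0, 0).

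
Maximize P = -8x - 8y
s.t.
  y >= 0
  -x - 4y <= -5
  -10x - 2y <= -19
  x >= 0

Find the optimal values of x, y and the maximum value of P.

x = 33/19, y = 31/38, maximum P = -388/19

Feasible corners and P = -8x - 8y:
  (5, 0) → P = -40
  (33/19, 31/38) → P = -388/19
  (0, 19/2) → P = -76
The feasible region is unbounded (it extends along (0, 1), (1, 0)), but P strictly decreases along every unbounded feasible direction, so there is no improving ray and the maximum is attained at a vertex.

The optimum lies where -x - 4y = -5 and -10x - 2y = -19.
Solving simultaneously gives x = 33/19, y = 31/38.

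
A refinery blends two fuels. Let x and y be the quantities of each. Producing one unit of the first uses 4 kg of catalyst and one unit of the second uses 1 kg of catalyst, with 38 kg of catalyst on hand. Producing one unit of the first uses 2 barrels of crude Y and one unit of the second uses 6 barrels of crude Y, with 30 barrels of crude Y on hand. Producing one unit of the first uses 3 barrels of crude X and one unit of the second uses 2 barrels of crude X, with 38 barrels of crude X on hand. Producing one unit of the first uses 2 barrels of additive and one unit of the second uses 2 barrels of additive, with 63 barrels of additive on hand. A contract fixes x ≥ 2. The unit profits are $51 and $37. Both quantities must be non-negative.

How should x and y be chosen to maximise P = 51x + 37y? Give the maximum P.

x = 9, y = 2, maximum P = 533

Extreme points and P = 51x + 37y:
  (19/2, 0) → P = 969/2
  (2, 0) → P = 102
  (9, 2) → P = 533
  (2, 13/3) → P = 787/3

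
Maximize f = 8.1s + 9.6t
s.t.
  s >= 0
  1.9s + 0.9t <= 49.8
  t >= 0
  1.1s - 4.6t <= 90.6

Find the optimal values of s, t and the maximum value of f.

s = 0, t = 166/3, maximum f = 2656/5

Feasible corners and f = 8.1s + 9.6t:
  (0, 166/3) → f = 2656/5
  (0, 0) → f = 0
  (498/19, 0) → f = 20169/95

The binding constraints are s = 0 and 1.9s + 0.9t = 49.8.
Solving simultaneously gives s = 0, t = 166/3.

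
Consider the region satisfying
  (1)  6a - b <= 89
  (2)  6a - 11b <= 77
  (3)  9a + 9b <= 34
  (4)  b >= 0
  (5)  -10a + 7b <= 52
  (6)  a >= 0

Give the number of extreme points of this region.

Pairwise boundary intersections that survive every other constraint:
  (34/9, 0)
  (0, 34/9)
  (0, 0)

3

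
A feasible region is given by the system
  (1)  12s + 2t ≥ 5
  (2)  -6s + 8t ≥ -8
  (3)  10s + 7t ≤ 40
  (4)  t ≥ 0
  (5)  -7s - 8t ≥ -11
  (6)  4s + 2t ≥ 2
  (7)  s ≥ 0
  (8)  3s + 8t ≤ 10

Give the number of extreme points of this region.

6

The feasible vertices (each the meet of two boundaries and inside every other half-plane) are:
  (3/8, 1/4)
  (2/9, 7/6)
  (4/3, 0)
  (19/13, 5/52)
  (1/2, 0)
  (1/4, 37/32)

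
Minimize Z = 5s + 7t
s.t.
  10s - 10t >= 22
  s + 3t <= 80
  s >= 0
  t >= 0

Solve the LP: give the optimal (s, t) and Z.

Vertices and Z = 5s + 7t:
  (433/20, 389/20) → Z = 1222/5
  (11/5, 0) → Z = 11
  (80, 0) → Z = 400

The optimum lies where 10s - 10t = 22 and t = 0.
Solving simultaneously gives s = 11/5, t = 0.

s = 11/5, t = 0, minimum Z = 11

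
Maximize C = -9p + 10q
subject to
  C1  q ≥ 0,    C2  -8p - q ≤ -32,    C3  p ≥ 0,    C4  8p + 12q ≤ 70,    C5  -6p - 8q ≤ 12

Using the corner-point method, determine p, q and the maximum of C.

Vertices and C = -9p + 10q:
  (4, 0) → C = -36
  (35/4, 0) → C = -315/4
  (157/44, 38/11) → C = 107/44

The binding constraints are -8p - q = -32 and 8p + 12q = 70.
Solving simultaneously gives p = 157/44, q = 38/11.

p = 157/44, q = 38/11, maximum C = 107/44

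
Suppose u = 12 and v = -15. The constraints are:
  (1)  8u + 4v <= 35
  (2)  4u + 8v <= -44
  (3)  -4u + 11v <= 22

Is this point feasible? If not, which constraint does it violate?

Constraint (1): 8u + 4v = 36, which is not ≤ 35. All other constraints are satisfied.

not feasible — violates (1)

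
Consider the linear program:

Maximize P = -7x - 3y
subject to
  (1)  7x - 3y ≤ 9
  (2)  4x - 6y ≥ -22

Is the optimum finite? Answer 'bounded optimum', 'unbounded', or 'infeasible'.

From the feasible point (4, 19/3), moving in the direction (-3, -7) keeps every constraint satisfied while P increases without bound.

unbounded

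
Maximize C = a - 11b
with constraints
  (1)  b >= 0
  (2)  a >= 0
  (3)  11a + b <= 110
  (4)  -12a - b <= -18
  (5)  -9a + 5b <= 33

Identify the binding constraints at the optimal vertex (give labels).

(1) and (3)

Feasible corners and C = a - 11b:
  (10, 0) → C = 10
  (3/2, 0) → C = 3/2
  (517/64, 1353/64) → C = -7183/32
  (19/23, 186/23) → C = -2027/23

The maximum is at (10, 0). Substituting into each constraint, equality holds for (1) and (3); the remaining constraints have slack.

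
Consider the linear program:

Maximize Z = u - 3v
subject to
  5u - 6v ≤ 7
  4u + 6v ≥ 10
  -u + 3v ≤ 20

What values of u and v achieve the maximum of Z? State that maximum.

The binding constraints are 5u - 6v = 7 and 4u + 6v = 10.
Solving simultaneously gives u = 17/9, v = 11/27.

u = 17/9, v = 11/27, maximum Z = 2/3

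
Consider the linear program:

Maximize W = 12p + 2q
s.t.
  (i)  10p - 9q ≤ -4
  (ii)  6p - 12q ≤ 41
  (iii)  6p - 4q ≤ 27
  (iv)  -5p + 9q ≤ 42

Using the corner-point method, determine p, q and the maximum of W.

Vertices and W = 12p + 2q:
  (-139/22, -217/33) → W = -2936/33
  (38/5, 80/9) → W = 4904/45
  (-291/2, -457/6) → W = -5695/3

At the optimal vertex, 10p - 9q = -4 and -5p + 9q = 42.
Solving simultaneously gives p = 38/5, q = 80/9.

p = 38/5, q = 80/9, maximum W = 4904/45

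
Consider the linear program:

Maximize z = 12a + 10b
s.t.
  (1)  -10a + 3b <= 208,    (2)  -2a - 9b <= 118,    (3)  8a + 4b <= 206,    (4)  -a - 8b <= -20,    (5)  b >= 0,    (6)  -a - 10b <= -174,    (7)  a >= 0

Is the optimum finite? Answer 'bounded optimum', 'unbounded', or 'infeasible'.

bounded optimum

Feasible corners and z = 12a + 10b:
  (341/19, 593/38) → z = 7057/19
  (0, 103/2) → z = 515
  (0, 87/5) → z = 174
The feasible region has finitely many vertices and no improving ray; the maximum is 515 at (0, 103/2).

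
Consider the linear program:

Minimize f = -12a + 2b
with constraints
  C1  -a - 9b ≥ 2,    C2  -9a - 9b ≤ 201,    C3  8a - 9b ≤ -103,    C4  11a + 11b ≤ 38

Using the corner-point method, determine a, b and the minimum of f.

a = -35/3, b = 29/27, minimum f = 3838/27

At the optimal vertex, -a - 9b = 2 and 8a - 9b = -103.
Solving simultaneously gives a = -35/3, b = 29/27.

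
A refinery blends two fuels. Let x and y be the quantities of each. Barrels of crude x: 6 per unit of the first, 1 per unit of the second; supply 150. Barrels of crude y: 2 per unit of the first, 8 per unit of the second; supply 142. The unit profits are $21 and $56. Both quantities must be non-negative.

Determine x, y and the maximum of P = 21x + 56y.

Vertices and P = 21x + 56y:
  (0, 0) → P = 0
  (0, 71/4) → P = 994
  (25, 0) → P = 525
  (23, 12) → P = 1155

x = 23, y = 12, maximum P = 1155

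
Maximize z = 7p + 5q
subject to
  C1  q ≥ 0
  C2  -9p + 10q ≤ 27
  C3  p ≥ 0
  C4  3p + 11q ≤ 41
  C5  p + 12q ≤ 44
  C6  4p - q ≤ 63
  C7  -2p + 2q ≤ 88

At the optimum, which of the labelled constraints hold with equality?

Vertices and z = 7p + 5q:
  (0, 0) → z = 0
  (41/3, 0) → z = 287/3
  (0, 27/10) → z = 27/2
  (113/129, 150/43) → z = 3041/129

The maximum is at (41/3, 0). Substituting into each constraint, equality holds for C1 and C4; the remaining constraints have slack.

C1 and C4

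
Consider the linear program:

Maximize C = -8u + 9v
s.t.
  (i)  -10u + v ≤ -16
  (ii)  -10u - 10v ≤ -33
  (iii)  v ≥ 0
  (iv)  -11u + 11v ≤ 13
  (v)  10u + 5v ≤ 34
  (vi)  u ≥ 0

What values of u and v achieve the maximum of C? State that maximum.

Corner points and C = -8u + 9v:
  (193/110, 17/11) → C = -7/55
  (19/10, 3) → C = 59/5
  (33/10, 0) → C = -132/5
  (17/5, 0) → C = -136/5

u = 19/10, v = 3, maximum C = 59/5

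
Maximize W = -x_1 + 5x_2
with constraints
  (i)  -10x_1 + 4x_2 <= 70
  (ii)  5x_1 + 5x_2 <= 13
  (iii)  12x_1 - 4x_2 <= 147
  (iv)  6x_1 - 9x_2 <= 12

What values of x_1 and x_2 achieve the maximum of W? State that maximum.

x_1 = -149/35, x_2 = 48/7, maximum W = 1349/35

Corner points and W = -x_1 + 5x_2:
  (-149/35, 48/7) → W = 1349/35
  (-113/11, -90/11) → W = -337/11
  (59/25, 6/25) → W = -29/25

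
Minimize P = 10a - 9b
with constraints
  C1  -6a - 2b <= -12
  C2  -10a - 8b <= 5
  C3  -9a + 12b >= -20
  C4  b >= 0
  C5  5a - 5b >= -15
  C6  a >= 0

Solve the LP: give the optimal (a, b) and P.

a = 3/4, b = 15/4, minimum P = -105/4

Corner points and P = 10a - 9b:
  (2, 0) → P = 20
  (3/4, 15/4) → P = -105/4
  (20/9, 0) → P = 200/9
The feasible region is unbounded (it extends along (1, 1), (4, 3)), but P strictly increases along every unbounded feasible direction, so there is no improving ray and the minimum is attained at a vertex.

The binding constraints are -6a - 2b = -12 and 5a - 5b = -15.
Solving simultaneously gives a = 3/4, b = 15/4.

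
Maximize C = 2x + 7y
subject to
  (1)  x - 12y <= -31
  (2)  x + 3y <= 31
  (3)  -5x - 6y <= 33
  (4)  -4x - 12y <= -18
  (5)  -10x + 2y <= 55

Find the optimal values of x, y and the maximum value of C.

x = -103/32, y = 365/32, maximum C = 2349/32

Vertices and C = 2x + 7y:
  (93/5, 62/15) → C = 992/15
  (-13/5, 71/30) → C = 341/30
  (-103/32, 365/32) → C = 2349/32
  (-39/8, 25/8) → C = 97/8

The binding constraints are x + 3y = 31 and -10x + 2y = 55.
Solving simultaneously gives x = -103/32, y = 365/32.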